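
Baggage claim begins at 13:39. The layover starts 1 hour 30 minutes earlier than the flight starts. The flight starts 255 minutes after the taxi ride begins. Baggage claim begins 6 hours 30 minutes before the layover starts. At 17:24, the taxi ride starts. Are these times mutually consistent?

The flight starts at 17:24 + 255 min = 21:39.
The layover starts at 21:39 − 90 min = 20:09.
Baggage claim starts at 20:09 − 390 min = 13:39.
That matches the stated 13:39, so the schedule is consistent.

Yes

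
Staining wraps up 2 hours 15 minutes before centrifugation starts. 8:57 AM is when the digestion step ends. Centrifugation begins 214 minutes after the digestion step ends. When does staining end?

Centrifugation starts at 8:57 AM + 214 min = 12:31 PM.
Staining ends at 12:31 PM − 135 min = 10:16 AM.

10:16 AM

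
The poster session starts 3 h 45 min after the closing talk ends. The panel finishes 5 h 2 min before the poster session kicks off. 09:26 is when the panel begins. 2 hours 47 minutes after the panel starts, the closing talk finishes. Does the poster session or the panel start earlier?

The closing talk ends at 09:26 + 167 min = 12:13.
The poster session starts at 12:13 + 225 min = 15:58.
The poster session starts at 15:58 and the panel starts at 09:26, so the panel is first.

the panel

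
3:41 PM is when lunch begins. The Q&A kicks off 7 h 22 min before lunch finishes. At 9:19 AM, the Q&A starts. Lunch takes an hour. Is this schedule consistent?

Lunch ends at 3:41 PM + 60 min = 4:41 PM.
The Q&A starts at 4:41 PM − 442 min = 9:19 AM.
That matches the stated 9:19 AM, so the schedule is consistent.

Yes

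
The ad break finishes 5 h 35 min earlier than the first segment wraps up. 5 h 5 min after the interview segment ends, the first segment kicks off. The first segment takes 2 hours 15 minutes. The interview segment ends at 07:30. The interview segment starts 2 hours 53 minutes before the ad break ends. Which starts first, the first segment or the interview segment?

the interview segment

The first segment starts at 07:30 + 305 min = 12:35.
The first segment ends at 12:35 + 135 min = 14:50.
The ad break ends at 14:50 − 335 min = 09:15.
The interview segment starts at 09:15 − 173 min = 06:22.
The first segment starts at 12:35 and the interview segment starts at 06:22, so the interview segment is first.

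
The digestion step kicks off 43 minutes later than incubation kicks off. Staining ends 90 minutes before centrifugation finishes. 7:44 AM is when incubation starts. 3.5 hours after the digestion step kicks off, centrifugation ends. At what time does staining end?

10:27 AM

The digestion step starts at 7:44 AM + 43 min = 8:27 AM.
Centrifugation ends at 8:27 AM + 210 min = 11:57 AM.
Staining ends at 11:57 AM − 90 min = 10:27 AM.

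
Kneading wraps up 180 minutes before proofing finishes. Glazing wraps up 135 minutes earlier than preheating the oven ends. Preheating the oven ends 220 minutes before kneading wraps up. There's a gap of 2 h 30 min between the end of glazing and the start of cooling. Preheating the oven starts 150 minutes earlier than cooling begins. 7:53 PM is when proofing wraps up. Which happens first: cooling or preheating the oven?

preheating the oven

Kneading ends at 7:53 PM − 180 min = 4:53 PM.
Preheating the oven ends at 4:53 PM − 220 min = 1:13 PM.
Glazing ends at 1:13 PM − 135 min = 10:58 AM.
Cooling starts at 10:58 AM + 150 min = 1:28 PM.
Preheating the oven starts at 1:28 PM − 150 min = 10:58 AM.
Cooling starts at 1:28 PM and preheating the oven starts at 10:58 AM, so preheating the oven is first.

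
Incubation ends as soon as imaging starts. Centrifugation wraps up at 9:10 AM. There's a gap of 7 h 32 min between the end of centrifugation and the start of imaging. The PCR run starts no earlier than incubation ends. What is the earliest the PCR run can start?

Imaging starts at 9:10 AM + 452 min = 4:42 PM.
So incubation ends at 4:42 PM.
The PCR run is bounded by incubation, so the earliest it can start is 4:42 PM.

4:42 PM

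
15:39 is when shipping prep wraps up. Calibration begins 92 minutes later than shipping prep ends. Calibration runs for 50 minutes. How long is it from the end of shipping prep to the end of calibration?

Calibration starts at 15:39 + 92 min = 17:11.
Calibration ends at 17:11 + 50 min = 18:01.
From 15:39 to 18:01 is 142 minutes.

142 minutes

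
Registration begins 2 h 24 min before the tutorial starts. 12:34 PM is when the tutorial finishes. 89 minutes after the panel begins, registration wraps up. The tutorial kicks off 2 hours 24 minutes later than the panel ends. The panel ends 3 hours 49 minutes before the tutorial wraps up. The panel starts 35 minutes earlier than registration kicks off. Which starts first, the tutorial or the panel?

The panel ends at 12:34 PM − 229 min = 8:45 AM.
The tutorial starts at 8:45 AM + 144 min = 11:09 AM.
Registration starts at 11:09 AM − 144 min = 8:45 AM.
The panel starts at 8:45 AM − 35 min = 8:10 AM.
The tutorial starts at 11:09 AM and the panel starts at 8:10 AM, so the panel is first.

the panel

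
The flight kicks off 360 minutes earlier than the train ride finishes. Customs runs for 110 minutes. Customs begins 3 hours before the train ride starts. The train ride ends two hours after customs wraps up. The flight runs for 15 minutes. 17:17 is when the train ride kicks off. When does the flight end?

Customs starts at 17:17 − 180 min = 14:17.
Customs ends at 14:17 + 110 min = 16:07.
The train ride ends at 16:07 + 120 min = 18:07.
The flight starts at 18:07 − 360 min = 12:07.
The flight ends at 12:07 + 15 min = 12:22.

12:22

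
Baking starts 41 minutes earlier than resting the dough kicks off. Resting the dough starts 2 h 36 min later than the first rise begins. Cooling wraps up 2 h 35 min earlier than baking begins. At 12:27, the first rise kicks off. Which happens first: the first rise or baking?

the first rise

Resting the dough starts at 12:27 + 156 min = 15:03.
Baking starts at 15:03 − 41 min = 14:22.
The first rise starts at 12:27 and baking starts at 14:22, so the first rise is first.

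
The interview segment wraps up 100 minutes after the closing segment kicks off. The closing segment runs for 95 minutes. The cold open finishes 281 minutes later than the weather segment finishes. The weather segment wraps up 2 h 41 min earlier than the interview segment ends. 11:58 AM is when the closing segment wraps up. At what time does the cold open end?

The closing segment starts at 11:58 AM − 95 min = 10:23 AM.
The interview segment ends at 10:23 AM + 100 min = 12:03 PM.
The weather segment ends at 12:03 PM − 161 min = 9:22 AM.
The cold open ends at 9:22 AM + 281 min = 2:03 PM.

2:03 PM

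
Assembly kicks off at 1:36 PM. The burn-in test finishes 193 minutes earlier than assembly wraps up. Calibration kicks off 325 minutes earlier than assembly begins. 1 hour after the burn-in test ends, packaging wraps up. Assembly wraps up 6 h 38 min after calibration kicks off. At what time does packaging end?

12:36 PM

Calibration starts at 1:36 PM − 325 min = 8:11 AM.
Assembly ends at 8:11 AM + 398 min = 2:49 PM.
The burn-in test ends at 2:49 PM − 193 min = 11:36 AM.
Packaging ends at 11:36 AM + 60 min = 12:36 PM.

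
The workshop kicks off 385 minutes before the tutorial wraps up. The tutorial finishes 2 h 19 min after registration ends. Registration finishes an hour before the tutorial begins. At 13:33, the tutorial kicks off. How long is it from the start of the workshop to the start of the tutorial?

Registration ends at 13:33 − 60 min = 12:33.
The tutorial ends at 12:33 + 139 min = 14:52.
The workshop starts at 14:52 − 385 min = 08:27.
From 08:27 to 13:33 is 306 minutes.

306 minutes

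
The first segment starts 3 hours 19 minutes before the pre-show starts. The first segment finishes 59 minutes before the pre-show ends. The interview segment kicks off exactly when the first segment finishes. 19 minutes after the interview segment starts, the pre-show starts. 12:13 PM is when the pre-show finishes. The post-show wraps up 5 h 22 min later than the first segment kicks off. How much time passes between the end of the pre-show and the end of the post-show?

The first segment ends at 12:13 PM − 59 min = 11:14 AM.
So the interview segment starts at 11:14 AM.
The pre-show starts at 11:14 AM + 19 min = 11:33 AM.
The first segment starts at 11:33 AM − 199 min = 8:14 AM.
The post-show ends at 8:14 AM + 322 min = 1:36 PM.
From 12:13 PM to 1:36 PM is 1 hour 23 minutes.

1 hour 23 minutes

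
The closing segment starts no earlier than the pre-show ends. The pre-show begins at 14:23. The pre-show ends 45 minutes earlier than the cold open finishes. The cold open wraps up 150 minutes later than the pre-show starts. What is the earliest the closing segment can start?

16:08

The cold open ends at 14:23 + 150 min = 16:53.
The pre-show ends at 16:53 − 45 min = 16:08.
The closing segment is bounded by the pre-show, so the earliest it can start is 16:08.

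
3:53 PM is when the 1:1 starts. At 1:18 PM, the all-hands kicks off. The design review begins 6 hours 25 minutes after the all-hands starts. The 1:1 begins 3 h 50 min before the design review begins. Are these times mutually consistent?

Yes

The design review starts at 1:18 PM + 385 min = 7:43 PM.
The 1:1 starts at 7:43 PM − 230 min = 3:53 PM.
That matches the stated 3:53 PM, so the schedule is consistent.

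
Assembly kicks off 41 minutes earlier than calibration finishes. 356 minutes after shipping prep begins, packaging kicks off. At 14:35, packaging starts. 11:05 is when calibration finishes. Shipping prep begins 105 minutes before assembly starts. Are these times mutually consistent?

Assembly starts at 11:05 − 41 min = 10:24.
Shipping prep starts at 10:24 − 105 min = 08:39.
Packaging starts at 08:39 + 356 min = 14:35.
That matches the stated 14:35, so the schedule is consistent.

Yes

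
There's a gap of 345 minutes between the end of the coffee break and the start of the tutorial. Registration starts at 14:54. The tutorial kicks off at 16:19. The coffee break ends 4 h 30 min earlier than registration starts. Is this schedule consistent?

The coffee break ends at 14:54 − 270 min = 10:24.
The tutorial starts at 10:24 + 345 min = 16:09.
But the tutorial is also said to start at 16:19 — a 10-minute conflict.

No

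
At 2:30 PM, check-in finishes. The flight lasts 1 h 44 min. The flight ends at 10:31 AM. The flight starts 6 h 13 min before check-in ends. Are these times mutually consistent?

The flight starts at 2:30 PM − 373 min = 8:17 AM.
The flight ends at 8:17 AM + 104 min = 10:01 AM.
But the flight is also said to end at 10:31 AM — a 30-minute conflict.

No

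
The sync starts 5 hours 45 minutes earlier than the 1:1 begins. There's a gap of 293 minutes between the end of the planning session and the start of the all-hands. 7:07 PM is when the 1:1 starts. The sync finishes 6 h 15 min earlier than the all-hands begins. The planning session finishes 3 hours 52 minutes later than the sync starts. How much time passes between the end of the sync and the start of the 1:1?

195 minutes

The sync starts at 7:07 PM − 345 min = 1:22 PM.
The planning session ends at 1:22 PM + 232 min = 5:14 PM.
The all-hands starts at 5:14 PM + 293 min = 10:07 PM.
The sync ends at 10:07 PM − 375 min = 3:52 PM.
From 3:52 PM to 7:07 PM is 195 minutes.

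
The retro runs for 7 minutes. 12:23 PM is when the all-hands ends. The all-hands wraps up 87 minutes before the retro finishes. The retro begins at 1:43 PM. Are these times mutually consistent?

The retro ends at 1:43 PM + 7 min = 1:50 PM.
The all-hands ends at 1:50 PM − 87 min = 12:23 PM.
That matches the stated 12:23 PM, so the schedule is consistent.

Yes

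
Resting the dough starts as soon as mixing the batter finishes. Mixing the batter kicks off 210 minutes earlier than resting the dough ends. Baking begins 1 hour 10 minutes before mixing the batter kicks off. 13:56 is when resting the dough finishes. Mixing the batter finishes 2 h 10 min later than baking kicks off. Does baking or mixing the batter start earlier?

baking

Mixing the batter starts at 13:56 − 210 min = 10:26.
Baking starts at 10:26 − 70 min = 09:16.
Baking starts at 09:16 and mixing the batter starts at 10:26, so baking is first.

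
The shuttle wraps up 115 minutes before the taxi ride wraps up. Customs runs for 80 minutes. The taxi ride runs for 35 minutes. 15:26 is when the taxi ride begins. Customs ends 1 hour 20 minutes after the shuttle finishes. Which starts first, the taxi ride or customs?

The taxi ride ends at 15:26 + 35 min = 16:01.
The shuttle ends at 16:01 − 115 min = 14:06.
Customs ends at 14:06 + 80 min = 15:26.
Customs starts at 15:26 − 80 min = 14:06.
The taxi ride starts at 15:26 and customs starts at 14:06, so customs is first.

customs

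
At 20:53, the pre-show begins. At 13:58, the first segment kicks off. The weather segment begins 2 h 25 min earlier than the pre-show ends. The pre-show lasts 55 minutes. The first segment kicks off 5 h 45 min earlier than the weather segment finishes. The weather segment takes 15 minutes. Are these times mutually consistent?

No

The pre-show ends at 20:53 + 55 min = 21:48.
The weather segment starts at 21:48 − 145 min = 19:23.
The weather segment ends at 19:23 + 15 min = 19:38.
The first segment starts at 19:38 − 345 min = 13:53.
But the first segment is also said to start at 13:58 — a 5-minute conflict.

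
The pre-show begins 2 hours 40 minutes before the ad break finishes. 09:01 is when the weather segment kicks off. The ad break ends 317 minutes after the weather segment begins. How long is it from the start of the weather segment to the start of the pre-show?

157 minutes

The ad break ends at 09:01 + 317 min = 14:18.
The pre-show starts at 14:18 − 160 min = 11:38.
From 09:01 to 11:38 is 157 minutes.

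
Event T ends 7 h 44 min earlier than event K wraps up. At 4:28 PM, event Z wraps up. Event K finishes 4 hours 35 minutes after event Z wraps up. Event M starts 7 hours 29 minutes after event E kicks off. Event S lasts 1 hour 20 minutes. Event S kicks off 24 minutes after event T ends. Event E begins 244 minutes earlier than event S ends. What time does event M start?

Event K ends at 4:28 PM + 275 min = 9:03 PM.
Event T ends at 9:03 PM − 464 min = 1:19 PM.
Event S starts at 1:19 PM + 24 min = 1:43 PM.
Event S ends at 1:43 PM + 80 min = 3:03 PM.
Event E starts at 3:03 PM − 244 min = 10:59 AM.
Event M starts at 10:59 AM + 449 min = 6:28 PM.

6:28 PM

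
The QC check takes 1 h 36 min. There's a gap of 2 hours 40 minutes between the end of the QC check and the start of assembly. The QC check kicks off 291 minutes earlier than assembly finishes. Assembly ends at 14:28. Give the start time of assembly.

13:53

The QC check starts at 14:28 − 291 min = 09:37.
The QC check ends at 09:37 + 96 min = 11:13.
Assembly starts at 11:13 + 160 min = 13:53.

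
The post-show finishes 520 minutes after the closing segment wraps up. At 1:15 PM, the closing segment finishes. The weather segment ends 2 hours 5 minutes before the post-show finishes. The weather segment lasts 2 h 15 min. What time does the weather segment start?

The post-show ends at 1:15 PM + 520 min = 9:55 PM.
The weather segment ends at 9:55 PM − 125 min = 7:50 PM.
The weather segment starts at 7:50 PM − 135 min = 5:35 PM.

5:35 PM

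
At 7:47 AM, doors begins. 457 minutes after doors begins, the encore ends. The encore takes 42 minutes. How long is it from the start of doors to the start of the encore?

The encore ends at 7:47 AM + 457 min = 3:24 PM.
The encore starts at 3:24 PM − 42 min = 2:42 PM.
From 7:47 AM to 2:42 PM is 6 hours 55 minutes.

6 hours 55 minutes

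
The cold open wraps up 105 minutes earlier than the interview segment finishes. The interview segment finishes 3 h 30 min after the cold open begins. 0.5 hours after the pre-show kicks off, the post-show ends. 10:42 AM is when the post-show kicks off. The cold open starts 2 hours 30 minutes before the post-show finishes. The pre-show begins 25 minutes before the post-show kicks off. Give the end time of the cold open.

The pre-show starts at 10:42 AM − 25 min = 10:17 AM.
The post-show ends at 10:17 AM + 30 min = 10:47 AM.
The cold open starts at 10:47 AM − 150 min = 8:17 AM.
The interview segment ends at 8:17 AM + 210 min = 11:47 AM.
The cold open ends at 11:47 AM − 105 min = 10:02 AM.

10:02 AM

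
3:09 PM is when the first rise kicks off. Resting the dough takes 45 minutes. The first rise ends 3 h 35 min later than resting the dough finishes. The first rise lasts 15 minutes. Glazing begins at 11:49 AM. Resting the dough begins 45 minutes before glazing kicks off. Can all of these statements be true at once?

Resting the dough starts at 11:49 AM − 45 min = 11:04 AM.
Resting the dough ends at 11:04 AM + 45 min = 11:49 AM.
The first rise ends at 11:49 AM + 215 min = 3:24 PM.
The first rise starts at 3:24 PM − 15 min = 3:09 PM.
That matches the stated 3:09 PM, so the schedule is consistent.

Yes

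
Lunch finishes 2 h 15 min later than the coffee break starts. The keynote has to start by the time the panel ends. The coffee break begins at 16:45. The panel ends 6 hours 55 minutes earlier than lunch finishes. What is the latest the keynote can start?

Lunch ends at 16:45 + 135 min = 19:00.
The panel ends at 19:00 − 415 min = 12:05.
The keynote is bounded by the panel, so the latest it can start is 12:05.

12:05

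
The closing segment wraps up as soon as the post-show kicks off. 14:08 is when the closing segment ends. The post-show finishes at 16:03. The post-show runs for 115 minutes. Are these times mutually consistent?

The post-show starts at 16:03 − 115 min = 14:08.
So the closing segment ends at 14:08.
That matches the stated 14:08, so the schedule is consistent.

Yes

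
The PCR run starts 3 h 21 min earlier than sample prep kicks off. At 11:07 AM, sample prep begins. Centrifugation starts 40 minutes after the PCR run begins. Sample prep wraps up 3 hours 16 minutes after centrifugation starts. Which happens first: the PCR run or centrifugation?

The PCR run starts at 11:07 AM − 201 min = 7:46 AM.
Centrifugation starts at 7:46 AM + 40 min = 8:26 AM.
The PCR run starts at 7:46 AM and centrifugation starts at 8:26 AM, so the PCR run is first.

the PCR run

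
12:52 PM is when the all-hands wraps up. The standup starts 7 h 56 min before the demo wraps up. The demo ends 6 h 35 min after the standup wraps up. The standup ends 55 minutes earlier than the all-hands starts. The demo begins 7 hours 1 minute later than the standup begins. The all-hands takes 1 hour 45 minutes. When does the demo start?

3:52 PM

The all-hands starts at 12:52 PM − 105 min = 11:07 AM.
The standup ends at 11:07 AM − 55 min = 10:12 AM.
The demo ends at 10:12 AM + 395 min = 4:47 PM.
The standup starts at 4:47 PM − 476 min = 8:51 AM.
The demo starts at 8:51 AM + 421 min = 3:52 PM.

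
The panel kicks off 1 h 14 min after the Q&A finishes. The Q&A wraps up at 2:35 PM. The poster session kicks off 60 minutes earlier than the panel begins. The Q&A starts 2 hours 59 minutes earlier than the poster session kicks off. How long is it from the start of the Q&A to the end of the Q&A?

The panel starts at 2:35 PM + 74 min = 3:49 PM.
The poster session starts at 3:49 PM − 60 min = 2:49 PM.
The Q&A starts at 2:49 PM − 179 min = 11:50 AM.
From 11:50 AM to 2:35 PM is 2 hours 45 minutes.

2 hours 45 minutes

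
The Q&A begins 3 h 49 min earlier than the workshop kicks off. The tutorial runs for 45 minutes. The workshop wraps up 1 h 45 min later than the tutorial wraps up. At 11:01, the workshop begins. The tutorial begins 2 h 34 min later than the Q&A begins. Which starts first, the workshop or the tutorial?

the tutorial

The Q&A starts at 11:01 − 229 min = 07:12.
The tutorial starts at 07:12 + 154 min = 09:46.
The workshop starts at 11:01 and the tutorial starts at 09:46, so the tutorial is first.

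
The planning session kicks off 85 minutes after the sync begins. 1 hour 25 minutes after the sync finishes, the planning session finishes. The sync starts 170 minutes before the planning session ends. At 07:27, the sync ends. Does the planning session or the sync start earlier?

The planning session ends at 07:27 + 85 min = 08:52.
The sync starts at 08:52 − 170 min = 06:02.
The planning session starts at 06:02 + 85 min = 07:27.
The planning session starts at 07:27 and the sync starts at 06:02, so the sync is first.

the sync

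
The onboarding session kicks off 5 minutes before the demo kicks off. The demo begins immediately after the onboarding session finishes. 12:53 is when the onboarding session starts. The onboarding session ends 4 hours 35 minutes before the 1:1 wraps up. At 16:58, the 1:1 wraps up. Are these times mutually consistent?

No

The onboarding session ends at 16:58 − 275 min = 12:23.
So the demo starts at 12:23.
The onboarding session starts at 12:23 − 5 min = 12:18.
But the onboarding session is also said to start at 12:53 — a 35-minute conflict.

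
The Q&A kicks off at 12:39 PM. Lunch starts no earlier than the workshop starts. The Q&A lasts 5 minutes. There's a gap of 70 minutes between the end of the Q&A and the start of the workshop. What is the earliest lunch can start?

The Q&A ends at 12:39 PM + 5 min = 12:44 PM.
The workshop starts at 12:44 PM + 70 min = 1:54 PM.
Lunch is bounded by the workshop, so the earliest it can start is 1:54 PM.

1:54 PM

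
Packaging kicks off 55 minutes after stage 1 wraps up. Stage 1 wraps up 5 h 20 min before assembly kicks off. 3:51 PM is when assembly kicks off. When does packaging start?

11:26 AM

Stage 1 ends at 3:51 PM − 320 min = 10:31 AM.
Packaging starts at 10:31 AM + 55 min = 11:26 AM.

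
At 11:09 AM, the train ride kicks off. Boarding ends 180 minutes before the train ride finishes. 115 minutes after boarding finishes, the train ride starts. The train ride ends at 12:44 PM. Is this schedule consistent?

Boarding ends at 12:44 PM − 180 min = 9:44 AM.
The train ride starts at 9:44 AM + 115 min = 11:39 AM.
But the train ride is also said to start at 11:09 AM — a 30-minute conflict.

No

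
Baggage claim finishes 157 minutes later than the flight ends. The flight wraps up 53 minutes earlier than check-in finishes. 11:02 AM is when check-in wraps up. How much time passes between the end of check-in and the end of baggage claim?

The flight ends at 11:02 AM − 53 min = 10:09 AM.
Baggage claim ends at 10:09 AM + 157 min = 12:46 PM.
From 11:02 AM to 12:46 PM is 1 h 44 min.

1 h 44 min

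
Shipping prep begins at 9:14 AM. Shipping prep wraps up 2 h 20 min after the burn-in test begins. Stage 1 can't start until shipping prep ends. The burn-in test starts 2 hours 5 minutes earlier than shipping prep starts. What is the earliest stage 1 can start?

9:29 AM

The burn-in test starts at 9:14 AM − 125 min = 7:09 AM.
Shipping prep ends at 7:09 AM + 140 min = 9:29 AM.
Stage 1 is bounded by shipping prep, so the earliest it can start is 9:29 AM.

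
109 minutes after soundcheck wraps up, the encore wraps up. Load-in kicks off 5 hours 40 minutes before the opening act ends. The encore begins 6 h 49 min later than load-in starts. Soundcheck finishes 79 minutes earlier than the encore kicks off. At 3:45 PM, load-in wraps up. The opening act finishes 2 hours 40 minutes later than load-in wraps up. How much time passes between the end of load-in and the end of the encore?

The opening act ends at 3:45 PM + 160 min = 6:25 PM.
Load-in starts at 6:25 PM − 340 min = 12:45 PM.
The encore starts at 12:45 PM + 409 min = 7:34 PM.
Soundcheck ends at 7:34 PM − 79 min = 6:15 PM.
The encore ends at 6:15 PM + 109 min = 8:04 PM.
From 3:45 PM to 8:04 PM is 259 minutes.

259 minutes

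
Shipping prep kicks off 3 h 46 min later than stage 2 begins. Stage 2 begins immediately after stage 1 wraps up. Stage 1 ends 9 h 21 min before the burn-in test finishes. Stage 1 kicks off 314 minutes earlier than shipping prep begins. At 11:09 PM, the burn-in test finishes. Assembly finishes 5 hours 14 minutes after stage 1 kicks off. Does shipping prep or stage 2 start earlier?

Stage 1 ends at 11:09 PM − 561 min = 1:48 PM.
So stage 2 starts at 1:48 PM.
Shipping prep starts at 1:48 PM + 226 min = 5:34 PM.
Shipping prep starts at 5:34 PM and stage 2 starts at 1:48 PM, so stage 2 is first.

stage 2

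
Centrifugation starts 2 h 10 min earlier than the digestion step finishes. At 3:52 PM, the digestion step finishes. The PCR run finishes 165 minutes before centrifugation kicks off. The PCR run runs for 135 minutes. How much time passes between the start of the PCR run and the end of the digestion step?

7 hours 10 minutes

Centrifugation starts at 3:52 PM − 130 min = 1:42 PM.
The PCR run ends at 1:42 PM − 165 min = 10:57 AM.
The PCR run starts at 10:57 AM − 135 min = 8:42 AM.
From 8:42 AM to 3:52 PM is 7 hours 10 minutes.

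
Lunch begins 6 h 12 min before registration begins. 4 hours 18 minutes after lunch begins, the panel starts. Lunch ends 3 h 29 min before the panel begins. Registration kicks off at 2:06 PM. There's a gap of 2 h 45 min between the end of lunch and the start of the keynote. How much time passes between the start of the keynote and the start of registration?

2 h 38 min

Lunch starts at 2:06 PM − 372 min = 7:54 AM.
The panel starts at 7:54 AM + 258 min = 12:12 PM.
Lunch ends at 12:12 PM − 209 min = 8:43 AM.
The keynote starts at 8:43 AM + 165 min = 11:28 AM.
From 11:28 AM to 2:06 PM is 2 h 38 min.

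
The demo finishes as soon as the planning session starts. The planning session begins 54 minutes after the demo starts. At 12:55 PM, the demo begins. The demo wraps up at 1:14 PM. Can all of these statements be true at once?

No

The planning session starts at 12:55 PM + 54 min = 1:49 PM.
So the demo ends at 1:49 PM.
But the demo is also said to end at 1:14 PM — a 35-minute conflict.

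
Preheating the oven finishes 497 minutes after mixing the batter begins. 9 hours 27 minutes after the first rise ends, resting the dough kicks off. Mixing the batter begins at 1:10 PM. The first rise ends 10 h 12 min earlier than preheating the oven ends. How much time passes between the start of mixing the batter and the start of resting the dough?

452 minutes

Preheating the oven ends at 1:10 PM + 497 min = 9:27 PM.
The first rise ends at 9:27 PM − 612 min = 11:15 AM.
Resting the dough starts at 11:15 AM + 567 min = 8:42 PM.
From 1:10 PM to 8:42 PM is 452 minutes.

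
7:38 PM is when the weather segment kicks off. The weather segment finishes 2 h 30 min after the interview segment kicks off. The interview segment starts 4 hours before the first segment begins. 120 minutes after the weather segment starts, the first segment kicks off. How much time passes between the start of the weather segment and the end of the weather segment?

The first segment starts at 7:38 PM + 120 min = 9:38 PM.
The interview segment starts at 9:38 PM − 240 min = 5:38 PM.
The weather segment ends at 5:38 PM + 150 min = 8:08 PM.
From 7:38 PM to 8:08 PM is half an hour.

half an hour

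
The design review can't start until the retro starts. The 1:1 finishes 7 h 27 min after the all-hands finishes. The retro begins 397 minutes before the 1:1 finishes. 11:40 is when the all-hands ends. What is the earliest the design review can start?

The 1:1 ends at 11:40 + 447 min = 19:07.
The retro starts at 19:07 − 397 min = 12:30.
The design review is bounded by the retro, so the earliest it can start is 12:30.

12:30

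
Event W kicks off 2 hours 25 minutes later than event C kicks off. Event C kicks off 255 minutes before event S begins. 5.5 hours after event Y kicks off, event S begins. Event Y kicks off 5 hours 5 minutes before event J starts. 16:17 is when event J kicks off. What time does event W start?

Event Y starts at 16:17 − 305 min = 11:12.
Event S starts at 11:12 + 330 min = 16:42.
Event C starts at 16:42 − 255 min = 12:27.
Event W starts at 12:27 + 145 min = 14:52.

14:52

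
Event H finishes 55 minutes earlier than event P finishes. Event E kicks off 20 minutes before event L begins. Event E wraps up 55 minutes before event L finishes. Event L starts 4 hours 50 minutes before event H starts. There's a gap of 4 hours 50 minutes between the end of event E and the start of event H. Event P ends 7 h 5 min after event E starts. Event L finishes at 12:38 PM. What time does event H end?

Event E ends at 12:38 PM − 55 min = 11:43 AM.
Event H starts at 11:43 AM + 290 min = 4:33 PM.
Event L starts at 4:33 PM − 290 min = 11:43 AM.
Event E starts at 11:43 AM − 20 min = 11:23 AM.
Event P ends at 11:23 AM + 425 min = 6:28 PM.
Event H ends at 6:28 PM − 55 min = 5:33 PM.

5:33 PM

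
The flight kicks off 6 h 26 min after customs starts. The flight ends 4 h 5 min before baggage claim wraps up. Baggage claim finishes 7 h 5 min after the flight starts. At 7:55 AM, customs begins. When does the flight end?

The flight starts at 7:55 AM + 386 min = 2:21 PM.
Baggage claim ends at 2:21 PM + 425 min = 9:26 PM.
The flight ends at 9:26 PM − 245 min = 5:21 PM.

5:21 PM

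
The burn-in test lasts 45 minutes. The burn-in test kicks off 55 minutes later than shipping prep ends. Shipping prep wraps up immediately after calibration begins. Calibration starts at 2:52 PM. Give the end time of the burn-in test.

Shipping prep ends at 2:52 PM.
The burn-in test starts at 2:52 PM + 55 min = 3:47 PM.
The burn-in test ends at 3:47 PM + 45 min = 4:32 PM.

4:32 PM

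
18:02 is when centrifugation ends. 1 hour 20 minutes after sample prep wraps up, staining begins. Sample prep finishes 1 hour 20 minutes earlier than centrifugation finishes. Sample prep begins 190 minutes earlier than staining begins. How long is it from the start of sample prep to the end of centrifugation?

3 hours 10 minutes

Sample prep ends at 18:02 − 80 min = 16:42.
Staining starts at 16:42 + 80 min = 18:02.
Sample prep starts at 18:02 − 190 min = 14:52.
From 14:52 to 18:02 is 3 hours 10 minutes.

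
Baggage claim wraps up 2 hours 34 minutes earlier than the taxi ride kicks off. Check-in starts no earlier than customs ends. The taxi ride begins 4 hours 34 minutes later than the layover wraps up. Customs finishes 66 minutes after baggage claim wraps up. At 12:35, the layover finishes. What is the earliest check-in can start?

15:41

The taxi ride starts at 12:35 + 274 min = 17:09.
Baggage claim ends at 17:09 − 154 min = 14:35.
Customs ends at 14:35 + 66 min = 15:41.
Check-in is bounded by customs, so the earliest it can start is 15:41.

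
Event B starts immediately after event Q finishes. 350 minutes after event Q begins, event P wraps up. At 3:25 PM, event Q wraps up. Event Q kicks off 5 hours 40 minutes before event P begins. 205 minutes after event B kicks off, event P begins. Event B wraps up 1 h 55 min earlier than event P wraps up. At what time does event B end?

5:05 PM

Event B starts at 3:25 PM.
Event P starts at 3:25 PM + 205 min = 6:50 PM.
Event Q starts at 6:50 PM − 340 min = 1:10 PM.
Event P ends at 1:10 PM + 350 min = 7:00 PM.
Event B ends at 7:00 PM − 115 min = 5:05 PM.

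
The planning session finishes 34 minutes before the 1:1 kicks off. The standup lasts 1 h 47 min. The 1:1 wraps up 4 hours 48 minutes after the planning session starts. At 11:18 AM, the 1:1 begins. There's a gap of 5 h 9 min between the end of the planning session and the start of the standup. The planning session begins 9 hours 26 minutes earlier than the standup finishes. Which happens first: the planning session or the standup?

The planning session ends at 11:18 AM − 34 min = 10:44 AM.
The standup starts at 10:44 AM + 309 min = 3:53 PM.
The standup ends at 3:53 PM + 107 min = 5:40 PM.
The planning session starts at 5:40 PM − 566 min = 8:14 AM.
The planning session starts at 8:14 AM and the standup starts at 3:53 PM, so the planning session is first.

the planning session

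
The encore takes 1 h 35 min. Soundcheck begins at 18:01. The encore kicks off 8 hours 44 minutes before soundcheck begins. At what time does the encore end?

10:52

The encore starts at 18:01 − 524 min = 09:17.
The encore ends at 09:17 + 95 min = 10:52.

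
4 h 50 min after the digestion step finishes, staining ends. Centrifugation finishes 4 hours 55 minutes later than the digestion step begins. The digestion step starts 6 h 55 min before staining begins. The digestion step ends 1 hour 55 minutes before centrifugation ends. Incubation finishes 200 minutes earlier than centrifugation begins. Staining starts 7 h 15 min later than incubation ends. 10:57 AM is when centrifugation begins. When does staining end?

Incubation ends at 10:57 AM − 200 min = 7:37 AM.
Staining starts at 7:37 AM + 435 min = 2:52 PM.
The digestion step starts at 2:52 PM − 415 min = 7:57 AM.
Centrifugation ends at 7:57 AM + 295 min = 12:52 PM.
The digestion step ends at 12:52 PM − 115 min = 10:57 AM.
Staining ends at 10:57 AM + 290 min = 3:47 PM.

3:47 PM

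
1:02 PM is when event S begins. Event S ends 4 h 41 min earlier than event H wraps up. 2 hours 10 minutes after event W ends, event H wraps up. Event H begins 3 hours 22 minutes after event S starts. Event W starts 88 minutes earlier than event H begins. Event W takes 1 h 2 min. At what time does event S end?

1:27 PM

Event H starts at 1:02 PM + 202 min = 4:24 PM.
Event W starts at 4:24 PM − 88 min = 2:56 PM.
Event W ends at 2:56 PM + 62 min = 3:58 PM.
Event H ends at 3:58 PM + 130 min = 6:08 PM.
Event S ends at 6:08 PM − 281 min = 1:27 PM.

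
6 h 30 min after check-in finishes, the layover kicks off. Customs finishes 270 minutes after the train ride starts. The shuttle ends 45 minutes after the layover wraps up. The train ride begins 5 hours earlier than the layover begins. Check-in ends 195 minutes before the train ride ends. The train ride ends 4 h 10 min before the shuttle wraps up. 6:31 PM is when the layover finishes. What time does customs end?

The shuttle ends at 6:31 PM + 45 min = 7:16 PM.
The train ride ends at 7:16 PM − 250 min = 3:06 PM.
Check-in ends at 3:06 PM − 195 min = 11:51 AM.
The layover starts at 11:51 AM + 390 min = 6:21 PM.
The train ride starts at 6:21 PM − 300 min = 1:21 PM.
Customs ends at 1:21 PM + 270 min = 5:51 PM.

5:51 PM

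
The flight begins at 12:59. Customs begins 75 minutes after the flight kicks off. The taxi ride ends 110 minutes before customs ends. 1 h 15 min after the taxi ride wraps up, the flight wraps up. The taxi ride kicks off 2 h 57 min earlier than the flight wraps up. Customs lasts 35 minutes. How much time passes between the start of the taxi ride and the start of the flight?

1 hour 42 minutes

Customs starts at 12:59 + 75 min = 14:14.
Customs ends at 14:14 + 35 min = 14:49.
The taxi ride ends at 14:49 − 110 min = 12:59.
The flight ends at 12:59 + 75 min = 14:14.
The taxi ride starts at 14:14 − 177 min = 11:17.
From 11:17 to 12:59 is 1 hour 42 minutes.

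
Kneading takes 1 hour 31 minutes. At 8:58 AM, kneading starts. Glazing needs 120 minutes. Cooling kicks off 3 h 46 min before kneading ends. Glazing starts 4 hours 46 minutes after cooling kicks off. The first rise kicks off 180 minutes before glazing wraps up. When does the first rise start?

Kneading ends at 8:58 AM + 91 min = 10:29 AM.
Cooling starts at 10:29 AM − 226 min = 6:43 AM.
Glazing starts at 6:43 AM + 286 min = 11:29 AM.
Glazing ends at 11:29 AM + 120 min = 1:29 PM.
The first rise starts at 1:29 PM − 180 min = 10:29 AM.

10:29 AM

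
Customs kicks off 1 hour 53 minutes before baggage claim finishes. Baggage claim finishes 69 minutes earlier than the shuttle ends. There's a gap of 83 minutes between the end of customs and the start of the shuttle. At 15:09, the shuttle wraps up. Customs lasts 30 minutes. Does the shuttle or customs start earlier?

customs

Baggage claim ends at 15:09 − 69 min = 14:00.
Customs starts at 14:00 − 113 min = 12:07.
Customs ends at 12:07 + 30 min = 12:37.
The shuttle starts at 12:37 + 83 min = 14:00.
The shuttle starts at 14:00 and customs starts at 12:07, so customs is first.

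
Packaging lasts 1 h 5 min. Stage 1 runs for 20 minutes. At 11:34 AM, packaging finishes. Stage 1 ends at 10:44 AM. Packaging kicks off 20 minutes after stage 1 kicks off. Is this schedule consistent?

Stage 1 starts at 10:44 AM − 20 min = 10:24 AM.
Packaging starts at 10:24 AM + 20 min = 10:44 AM.
Packaging ends at 10:44 AM + 65 min = 11:49 AM.
But packaging is also said to end at 11:34 AM — a 15-minute conflict.

No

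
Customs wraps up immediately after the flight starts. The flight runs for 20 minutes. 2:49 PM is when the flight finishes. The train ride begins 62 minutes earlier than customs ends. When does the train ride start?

1:27 PM

The flight starts at 2:49 PM − 20 min = 2:29 PM.
So customs ends at 2:29 PM.
The train ride starts at 2:29 PM − 62 min = 1:27 PM.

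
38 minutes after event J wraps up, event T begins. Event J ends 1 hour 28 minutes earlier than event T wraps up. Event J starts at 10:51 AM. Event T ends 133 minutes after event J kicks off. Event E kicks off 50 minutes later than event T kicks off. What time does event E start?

1:04 PM

Event T ends at 10:51 AM + 133 min = 1:04 PM.
Event J ends at 1:04 PM − 88 min = 11:36 AM.
Event T starts at 11:36 AM + 38 min = 12:14 PM.
Event E starts at 12:14 PM + 50 min = 1:04 PM.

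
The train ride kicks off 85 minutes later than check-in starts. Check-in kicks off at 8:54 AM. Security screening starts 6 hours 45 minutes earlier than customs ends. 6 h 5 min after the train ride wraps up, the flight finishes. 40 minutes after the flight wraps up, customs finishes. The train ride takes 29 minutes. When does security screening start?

10:48 AM

The train ride starts at 8:54 AM + 85 min = 10:19 AM.
The train ride ends at 10:19 AM + 29 min = 10:48 AM.
The flight ends at 10:48 AM + 365 min = 4:53 PM.
Customs ends at 4:53 PM + 40 min = 5:33 PM.
Security screening starts at 5:33 PM − 405 min = 10:48 AM.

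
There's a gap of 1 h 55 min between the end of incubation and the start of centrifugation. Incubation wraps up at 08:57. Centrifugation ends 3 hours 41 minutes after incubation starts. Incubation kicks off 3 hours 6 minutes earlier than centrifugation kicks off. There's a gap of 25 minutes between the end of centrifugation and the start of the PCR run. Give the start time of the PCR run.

Centrifugation starts at 08:57 + 115 min = 10:52.
Incubation starts at 10:52 − 186 min = 07:46.
Centrifugation ends at 07:46 + 221 min = 11:27.
The PCR run starts at 11:27 + 25 min = 11:52.

11:52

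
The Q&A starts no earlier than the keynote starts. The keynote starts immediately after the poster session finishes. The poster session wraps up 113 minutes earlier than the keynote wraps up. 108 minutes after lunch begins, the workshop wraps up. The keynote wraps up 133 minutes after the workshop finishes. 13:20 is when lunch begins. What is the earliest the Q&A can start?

15:28

The workshop ends at 13:20 + 108 min = 15:08.
The keynote ends at 15:08 + 133 min = 17:21.
The poster session ends at 17:21 − 113 min = 15:28.
So the keynote starts at 15:28.
The Q&A is bounded by the keynote, so the earliest it can start is 15:28.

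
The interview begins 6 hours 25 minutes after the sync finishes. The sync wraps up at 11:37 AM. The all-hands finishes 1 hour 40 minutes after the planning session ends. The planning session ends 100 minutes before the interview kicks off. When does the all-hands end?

6:02 PM

The interview starts at 11:37 AM + 385 min = 6:02 PM.
The planning session ends at 6:02 PM − 100 min = 4:22 PM.
The all-hands ends at 4:22 PM + 100 min = 6:02 PM.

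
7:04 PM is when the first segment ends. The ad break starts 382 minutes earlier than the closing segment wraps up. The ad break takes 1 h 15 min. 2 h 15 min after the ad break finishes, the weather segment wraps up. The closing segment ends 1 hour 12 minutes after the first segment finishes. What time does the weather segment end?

5:24 PM

The closing segment ends at 7:04 PM + 72 min = 8:16 PM.
The ad break starts at 8:16 PM − 382 min = 1:54 PM.
The ad break ends at 1:54 PM + 75 min = 3:09 PM.
The weather segment ends at 3:09 PM + 135 min = 5:24 PM.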